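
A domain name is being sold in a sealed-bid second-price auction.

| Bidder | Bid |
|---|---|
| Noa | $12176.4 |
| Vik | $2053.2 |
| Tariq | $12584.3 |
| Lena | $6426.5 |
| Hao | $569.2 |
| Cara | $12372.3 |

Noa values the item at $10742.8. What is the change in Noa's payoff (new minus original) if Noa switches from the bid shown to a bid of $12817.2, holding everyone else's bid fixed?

−$1841.5

The highest bid among the other bidders is $12584.3; Noa's bid doesn't change that.
Original bid $12176.4: Noa is not highest (top rival bid is $12584.3); payoff $0.
Alternative bid $12817.2: Noa is highest, pays the top rival bid $12584.3; payoff $10742.8 − $12584.3 = −$1841.5.
Change in payoff = −$1841.5 − ($0) = −$1841.5.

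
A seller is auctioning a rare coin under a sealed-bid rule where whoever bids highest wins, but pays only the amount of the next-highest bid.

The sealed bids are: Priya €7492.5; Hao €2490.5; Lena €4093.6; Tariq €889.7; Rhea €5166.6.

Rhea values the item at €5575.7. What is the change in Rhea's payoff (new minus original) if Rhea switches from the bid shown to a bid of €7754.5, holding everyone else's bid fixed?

The highest bid among the other bidders is €7492.5; Rhea's bid doesn't change that.
Original bid €5166.6: Rhea is not highest (top rival bid is €7492.5); payoff €0.
Alternative bid €7754.5: Rhea is highest, pays the top rival bid €7492.5; payoff €5575.7 − €7492.5 = −€1916.8.
Change in payoff = −€1916.8 − (€0) = −€1916.8.

−€1916.8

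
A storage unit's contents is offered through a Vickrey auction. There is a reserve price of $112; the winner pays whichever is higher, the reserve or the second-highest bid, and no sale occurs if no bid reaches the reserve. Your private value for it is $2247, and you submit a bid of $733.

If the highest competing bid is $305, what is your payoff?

$1942

Your bid $733 is the highest and exceeds the reserve.
Price = max(second-highest bid, reserve) = max($305, $112) = $305.
Payoff = $2247 − $305 = $1942.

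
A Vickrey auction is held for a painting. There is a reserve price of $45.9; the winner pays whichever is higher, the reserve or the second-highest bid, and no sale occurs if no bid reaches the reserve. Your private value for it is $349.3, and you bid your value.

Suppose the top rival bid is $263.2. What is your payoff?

$86.1

Your bid $349.3 is the highest and exceeds the reserve.
Price = max(second-highest bid, reserve) = max($263.2, $45.9) = $263.2.
Payoff = $349.3 − $263.2 = $86.1.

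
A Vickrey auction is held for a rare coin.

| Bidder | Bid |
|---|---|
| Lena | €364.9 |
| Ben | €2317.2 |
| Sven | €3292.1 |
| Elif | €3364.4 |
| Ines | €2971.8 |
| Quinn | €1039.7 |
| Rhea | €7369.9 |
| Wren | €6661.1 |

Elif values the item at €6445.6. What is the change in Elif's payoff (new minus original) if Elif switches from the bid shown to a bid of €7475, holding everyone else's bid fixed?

−€924.3

The highest bid among the other bidders is €7369.9; Elif's bid doesn't change that.
Original bid €3364.4: Elif is not highest (top rival bid is €7369.9); payoff €0.
Alternative bid €7475: Elif is highest, pays the top rival bid €7369.9; payoff €6445.6 − €7369.9 = −€924.3.
Change in payoff = −€924.3 − (€0) = −€924.3.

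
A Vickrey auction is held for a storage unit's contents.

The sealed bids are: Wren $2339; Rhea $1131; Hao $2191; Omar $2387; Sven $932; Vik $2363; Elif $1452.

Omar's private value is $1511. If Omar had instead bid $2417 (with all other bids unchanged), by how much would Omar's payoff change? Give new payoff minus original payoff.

The highest bid among the other bidders is $2363; Omar's bid doesn't change that.
Original bid $2387: Omar is highest, pays the top rival bid $2363; payoff $1511 − $2363 = −$852.
Alternative bid $2417: Omar is highest, pays the top rival bid $2363; payoff $1511 − $2363 = −$852.
Change in payoff = −$852 − (−$852) = $0.

$0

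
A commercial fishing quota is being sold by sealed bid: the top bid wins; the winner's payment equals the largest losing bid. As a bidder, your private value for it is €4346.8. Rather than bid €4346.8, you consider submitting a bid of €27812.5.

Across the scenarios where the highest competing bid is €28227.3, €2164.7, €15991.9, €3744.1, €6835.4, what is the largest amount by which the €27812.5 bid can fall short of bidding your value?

€28227.3: same outcome either way → loss €0.
€2164.7: same outcome either way → loss €0.
€15991.9: truthful gives €0, deviation gives −€11645.1 → loss €11645.1.
€3744.1: same outcome either way → loss €0.
€6835.4: truthful gives €0, deviation gives −€2488.6 → loss €2488.6.
Maximum loss: €11645.1.

€11645.1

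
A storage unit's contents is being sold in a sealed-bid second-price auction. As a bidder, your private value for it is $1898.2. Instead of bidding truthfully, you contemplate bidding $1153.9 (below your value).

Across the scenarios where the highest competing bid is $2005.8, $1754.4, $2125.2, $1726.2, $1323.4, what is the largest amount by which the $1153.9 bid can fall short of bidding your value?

$2005.8: same outcome either way → loss $0.
$1754.4: truthful gives $143.8, deviation gives $0 → loss $143.8.
$2125.2: same outcome either way → loss $0.
$1726.2: truthful gives $172, deviation gives $0 → loss $172.
$1323.4: truthful gives $574.8, deviation gives $0 → loss $574.8.
Maximum loss: $574.8.

$574.8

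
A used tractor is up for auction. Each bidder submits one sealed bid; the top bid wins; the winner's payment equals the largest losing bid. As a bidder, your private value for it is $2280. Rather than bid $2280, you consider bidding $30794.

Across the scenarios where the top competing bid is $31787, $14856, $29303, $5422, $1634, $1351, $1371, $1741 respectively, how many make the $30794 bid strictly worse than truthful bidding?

The deviation hurts exactly when the highest competing bid lies strictly between $2280 and $30794 — overbidding then wins at a price above your value.
$31787: above both → same outcome either way.
$14856: inside the interval → strictly worse (loss $12576).
$29303: inside the interval → strictly worse (loss $27023).
$5422: inside the interval → strictly worse (loss $3142).
$1634: below both → same outcome either way.
$1351: below both → same outcome either way.
$1371: below both → same outcome either way.
$1741: below both → same outcome either way.
Count: 3.

3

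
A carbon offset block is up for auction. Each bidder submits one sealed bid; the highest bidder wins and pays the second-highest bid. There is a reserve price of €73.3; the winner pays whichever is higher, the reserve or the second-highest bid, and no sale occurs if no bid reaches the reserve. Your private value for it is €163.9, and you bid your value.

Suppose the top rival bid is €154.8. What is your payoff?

€9.1

Your bid €163.9 is the highest and exceeds the reserve.
Price = max(second-highest bid, reserve) = max(€154.8, €73.3) = €154.8.
Payoff = €163.9 − €154.8 = €9.1.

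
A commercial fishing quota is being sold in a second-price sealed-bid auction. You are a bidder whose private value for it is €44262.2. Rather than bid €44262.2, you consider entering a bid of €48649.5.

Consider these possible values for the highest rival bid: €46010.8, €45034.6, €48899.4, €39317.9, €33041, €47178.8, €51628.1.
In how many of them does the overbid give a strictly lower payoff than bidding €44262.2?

3

The deviation hurts exactly when the highest competing bid lies strictly between €44262.2 and €48649.5 — overbidding then wins at a price above your value.
€46010.8: inside the interval → strictly worse (loss €1748.6).
€45034.6: inside the interval → strictly worse (loss €772.4).
€48899.4: above both → same outcome either way.
€39317.9: below both → same outcome either way.
€33041: below both → same outcome either way.
€47178.8: inside the interval → strictly worse (loss €2916.6).
€51628.1: above both → same outcome either way.
Count: 3.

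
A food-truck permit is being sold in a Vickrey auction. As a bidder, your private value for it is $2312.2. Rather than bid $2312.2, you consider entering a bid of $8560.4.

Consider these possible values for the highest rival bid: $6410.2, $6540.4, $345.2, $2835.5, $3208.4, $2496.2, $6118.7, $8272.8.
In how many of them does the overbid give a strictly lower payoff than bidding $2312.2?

The deviation hurts exactly when the highest competing bid lies strictly between $2312.2 and $8560.4 — overbidding then wins at a price above your value.
$6410.2: inside the interval → strictly worse (loss $4098).
$6540.4: inside the interval → strictly worse (loss $4228.2).
$345.2: below both → same outcome either way.
$2835.5: inside the interval → strictly worse (loss $523.3).
$3208.4: inside the interval → strictly worse (loss $896.2).
$2496.2: inside the interval → strictly worse (loss $184).
$6118.7: inside the interval → strictly worse (loss $3806.5).
$8272.8: inside the interval → strictly worse (loss $5960.6).
Count: 7.

7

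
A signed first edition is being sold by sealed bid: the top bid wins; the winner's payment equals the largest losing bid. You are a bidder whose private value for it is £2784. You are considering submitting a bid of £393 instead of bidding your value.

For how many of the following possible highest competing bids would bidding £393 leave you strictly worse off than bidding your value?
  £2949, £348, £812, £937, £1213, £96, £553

4

The deviation hurts exactly when the highest competing bid lies strictly between £393 and £2784 — underbidding then forfeits a profitable win.
£2949: above both → same outcome either way.
£348: below both → same outcome either way.
£812: inside the interval → strictly worse (loss £1972).
£937: inside the interval → strictly worse (loss £1847).
£1213: inside the interval → strictly worse (loss £1571).
£96: below both → same outcome either way.
£553: inside the interval → strictly worse (loss £2231).
Count: 4.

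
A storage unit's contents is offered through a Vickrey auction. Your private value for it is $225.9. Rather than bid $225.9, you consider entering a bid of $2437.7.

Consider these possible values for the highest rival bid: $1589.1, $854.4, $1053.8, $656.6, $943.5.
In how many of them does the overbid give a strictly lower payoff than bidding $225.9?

5

The deviation hurts exactly when the highest competing bid lies strictly between $225.9 and $2437.7 — overbidding then wins at a price above your value.
$1589.1: inside the interval → strictly worse (loss $1363.2).
$854.4: inside the interval → strictly worse (loss $628.5).
$1053.8: inside the interval → strictly worse (loss $827.9).
$656.6: inside the interval → strictly worse (loss $430.7).
$943.5: inside the interval → strictly worse (loss $717.6).
Count: 5.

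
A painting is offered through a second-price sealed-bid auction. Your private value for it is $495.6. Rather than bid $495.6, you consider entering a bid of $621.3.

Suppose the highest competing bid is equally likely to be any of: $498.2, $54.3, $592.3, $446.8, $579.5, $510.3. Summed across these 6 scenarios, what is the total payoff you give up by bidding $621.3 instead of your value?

The deviation costs you only when the competing bid falls strictly between $495.6 and $621.3; elsewhere both bids give the same outcome.
$498.2: truthful payoff $0, deviation payoff −$2.6 → loss $2.6.
$54.3: outcomes coincide → loss $0.
$592.3: truthful payoff $0, deviation payoff −$96.7 → loss $96.7.
$446.8: outcomes coincide → loss $0.
$579.5: truthful payoff $0, deviation payoff −$83.9 → loss $83.9.
$510.3: truthful payoff $0, deviation payoff −$14.7 → loss $14.7.
Total loss = $2.6 + $96.7 + $83.9 + $14.7 = $197.9.
In a second-price auction your bid sets only whether you win, not what you pay, so bidding your true value is weakly dominant.

$197.9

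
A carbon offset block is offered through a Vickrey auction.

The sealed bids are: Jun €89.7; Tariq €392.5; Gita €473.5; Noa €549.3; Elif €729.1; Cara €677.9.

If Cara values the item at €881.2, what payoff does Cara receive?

€0

Highest bid: Elif at €729.1, so Elif wins.
Second-highest bid: Cara at €677.9 — that is the price the winner pays.
Cara did not win, so Cara pays nothing and receives nothing: payoff €0.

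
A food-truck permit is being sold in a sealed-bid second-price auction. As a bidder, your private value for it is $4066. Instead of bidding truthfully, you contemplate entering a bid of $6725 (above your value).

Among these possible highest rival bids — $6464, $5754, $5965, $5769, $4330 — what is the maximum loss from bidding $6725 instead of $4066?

$6464: truthful gives $0, deviation gives −$2398 → loss $2398.
$5754: truthful gives $0, deviation gives −$1688 → loss $1688.
$5965: truthful gives $0, deviation gives −$1899 → loss $1899.
$5769: truthful gives $0, deviation gives −$1703 → loss $1703.
$4330: truthful gives $0, deviation gives −$264 → loss $264.
Maximum loss: $2398.

$2398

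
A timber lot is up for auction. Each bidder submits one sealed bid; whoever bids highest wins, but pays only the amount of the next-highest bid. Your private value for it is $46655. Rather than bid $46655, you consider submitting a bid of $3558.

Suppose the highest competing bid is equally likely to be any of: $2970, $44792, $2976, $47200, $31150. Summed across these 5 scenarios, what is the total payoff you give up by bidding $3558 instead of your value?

The deviation costs you only when the competing bid falls strictly between $3558 and $46655; elsewhere both bids give the same outcome.
$2970: outcomes coincide → loss $0.
$44792: truthful payoff $1863, deviation payoff $0 → loss $1863.
$2976: outcomes coincide → loss $0.
$47200: outcomes coincide → loss $0.
$31150: truthful payoff $15505, deviation payoff $0 → loss $15505.
Total loss = $1863 + $15505 = $17368.

$17368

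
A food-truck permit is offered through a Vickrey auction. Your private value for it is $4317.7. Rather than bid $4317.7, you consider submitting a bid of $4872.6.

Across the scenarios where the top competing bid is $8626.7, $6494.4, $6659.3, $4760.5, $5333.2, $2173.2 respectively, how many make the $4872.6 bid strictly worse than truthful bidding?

1

The deviation hurts exactly when the highest competing bid lies strictly between $4317.7 and $4872.6 — overbidding then wins at a price above your value.
$8626.7: above both → same outcome either way.
$6494.4: above both → same outcome either way.
$6659.3: above both → same outcome either way.
$4760.5: inside the interval → strictly worse (loss $442.8).
$5333.2: above both → same outcome either way.
$2173.2: below both → same outcome either way.
Count: 1.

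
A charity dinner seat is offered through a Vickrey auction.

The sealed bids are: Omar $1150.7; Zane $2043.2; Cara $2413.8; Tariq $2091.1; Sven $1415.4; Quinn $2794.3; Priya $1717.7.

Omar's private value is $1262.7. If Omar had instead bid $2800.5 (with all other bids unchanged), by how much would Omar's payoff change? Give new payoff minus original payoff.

−$1531.6

The highest bid among the other bidders is $2794.3; Omar's bid doesn't change that.
Original bid $1150.7: Omar is not highest (top rival bid is $2794.3); payoff $0.
Alternative bid $2800.5: Omar is highest, pays the top rival bid $2794.3; payoff $1262.7 − $2794.3 = −$1531.6.
Change in payoff = −$1531.6 − ($0) = −$1531.6.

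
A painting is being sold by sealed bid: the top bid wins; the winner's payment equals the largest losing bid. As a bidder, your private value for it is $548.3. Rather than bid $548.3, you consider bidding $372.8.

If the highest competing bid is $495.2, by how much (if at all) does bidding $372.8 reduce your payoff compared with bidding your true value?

$53.1

Bidding your value $548.3: you win (since $548.3 > $495.2) and pay $495.2. Payoff $53.1.
Bidding $372.8: you lose. Payoff $0.
The competing bid $495.2 lies between your shaded bid and your value, so underbidding forfeits an item you could have won at a profitable price.
Loss from deviating = $53.1 − ($0) = $53.1.
Because the price is fixed by the runner-up's bid, deviating from your value can only change a good outcome into a bad one — never the reverse.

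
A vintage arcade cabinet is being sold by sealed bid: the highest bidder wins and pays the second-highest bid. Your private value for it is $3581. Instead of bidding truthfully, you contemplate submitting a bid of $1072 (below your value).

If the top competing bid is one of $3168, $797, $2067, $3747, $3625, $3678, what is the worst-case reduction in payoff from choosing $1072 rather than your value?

$1514

$3168: truthful gives $413, deviation gives $0 → loss $413.
$797: same outcome either way → loss $0.
$2067: truthful gives $1514, deviation gives $0 → loss $1514.
$3747: same outcome either way → loss $0.
$3625: same outcome either way → loss $0.
$3678: same outcome either way → loss $0.
Maximum loss: $1514.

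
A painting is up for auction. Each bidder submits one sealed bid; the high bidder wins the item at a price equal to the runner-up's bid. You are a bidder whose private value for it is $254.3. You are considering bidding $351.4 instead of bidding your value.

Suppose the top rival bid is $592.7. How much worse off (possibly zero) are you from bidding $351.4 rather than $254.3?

Bidding your value $254.3: you lose (since $254.3 < $592.7). Payoff $0.
Bidding $351.4: you lose. Payoff $0.
Difference = $0 − $0 = $0; both bids lead to the same outcome because the competing bid is above both your value and your alternative bid.

$0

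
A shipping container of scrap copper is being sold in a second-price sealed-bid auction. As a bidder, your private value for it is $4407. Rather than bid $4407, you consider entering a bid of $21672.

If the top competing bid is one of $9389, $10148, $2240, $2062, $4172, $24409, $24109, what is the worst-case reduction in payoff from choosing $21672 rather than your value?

$9389: truthful gives $0, deviation gives −$4982 → loss $4982.
$10148: truthful gives $0, deviation gives −$5741 → loss $5741.
$2240: same outcome either way → loss $0.
$2062: same outcome either way → loss $0.
$4172: same outcome either way → loss $0.
$24409: same outcome either way → loss $0.
$24109: same outcome either way → loss $0.
Maximum loss: $5741.

$5741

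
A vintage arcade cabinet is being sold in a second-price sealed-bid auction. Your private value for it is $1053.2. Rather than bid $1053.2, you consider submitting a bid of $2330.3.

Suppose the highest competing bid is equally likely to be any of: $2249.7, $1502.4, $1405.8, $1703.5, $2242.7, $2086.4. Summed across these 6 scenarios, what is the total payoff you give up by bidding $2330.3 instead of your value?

The deviation costs you only when the competing bid falls strictly between $1053.2 and $2330.3; elsewhere both bids give the same outcome.
$2249.7: truthful payoff $0, deviation payoff −$1196.5 → loss $1196.5.
$1502.4: truthful payoff $0, deviation payoff −$449.2 → loss $449.2.
$1405.8: truthful payoff $0, deviation payoff −$352.6 → loss $352.6.
$1703.5: truthful payoff $0, deviation payoff −$650.3 → loss $650.3.
$2242.7: truthful payoff $0, deviation payoff −$1189.5 → loss $1189.5.
$2086.4: truthful payoff $0, deviation payoff −$1033.2 → loss $1033.2.
Total loss = $1196.5 + $449.2 + $352.6 + $650.3 + $1189.5 + $1033.2 = $4871.3.
In a second-price auction your bid sets only whether you win, not what you pay, so bidding your true value is weakly dominant.

$4871.3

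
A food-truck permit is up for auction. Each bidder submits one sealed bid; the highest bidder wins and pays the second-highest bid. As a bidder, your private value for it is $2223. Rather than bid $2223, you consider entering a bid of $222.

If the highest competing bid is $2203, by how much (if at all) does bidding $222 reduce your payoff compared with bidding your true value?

$20

Bidding your value $2223: you win (since $2223 > $2203) and pay $2203. Payoff $20.
Bidding $222: you lose. Payoff $0.
The competing bid $2203 lies between your shaded bid and your value, so underbidding forfeits an item you could have won at a profitable price.
Loss from deviating = $20 − ($0) = $20.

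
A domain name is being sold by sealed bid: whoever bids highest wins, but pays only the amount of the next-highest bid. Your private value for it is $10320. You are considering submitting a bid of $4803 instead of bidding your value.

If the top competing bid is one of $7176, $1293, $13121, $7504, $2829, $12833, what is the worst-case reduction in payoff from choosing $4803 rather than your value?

$7176: truthful gives $3144, deviation gives $0 → loss $3144.
$1293: same outcome either way → loss $0.
$13121: same outcome either way → loss $0.
$7504: truthful gives $2816, deviation gives $0 → loss $2816.
$2829: same outcome either way → loss $0.
$12833: same outcome either way → loss $0.
Maximum loss: $3144.

$3144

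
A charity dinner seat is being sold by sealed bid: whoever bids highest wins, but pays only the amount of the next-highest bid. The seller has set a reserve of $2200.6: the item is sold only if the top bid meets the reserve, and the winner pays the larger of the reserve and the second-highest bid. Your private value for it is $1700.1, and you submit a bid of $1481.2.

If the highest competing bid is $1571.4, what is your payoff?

Your bid $1481.2 is below the highest competing bid $1571.4, so you lose. Payoff $0.

$0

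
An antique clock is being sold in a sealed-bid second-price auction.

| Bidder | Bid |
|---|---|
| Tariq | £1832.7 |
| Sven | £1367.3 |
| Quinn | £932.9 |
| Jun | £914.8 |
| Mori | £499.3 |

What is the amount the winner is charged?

£1367.3

Highest bid: Tariq at £1832.7, so Tariq wins.
Second-highest bid: Sven at £1367.3 — that is the price the winner pays.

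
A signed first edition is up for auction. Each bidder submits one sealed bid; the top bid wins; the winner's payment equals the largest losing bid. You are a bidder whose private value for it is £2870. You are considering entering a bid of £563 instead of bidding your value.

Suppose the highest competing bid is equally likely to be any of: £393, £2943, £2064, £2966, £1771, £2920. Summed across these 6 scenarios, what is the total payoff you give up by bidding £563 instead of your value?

The deviation costs you only when the competing bid falls strictly between £563 and £2870; elsewhere both bids give the same outcome.
£393: outcomes coincide → loss £0.
£2943: outcomes coincide → loss £0.
£2064: truthful payoff £806, deviation payoff £0 → loss £806.
£2966: outcomes coincide → loss £0.
£1771: truthful payoff £1099, deviation payoff £0 → loss £1099.
£2920: outcomes coincide → loss £0.
Total loss = £806 + £1099 = £1905.

£1905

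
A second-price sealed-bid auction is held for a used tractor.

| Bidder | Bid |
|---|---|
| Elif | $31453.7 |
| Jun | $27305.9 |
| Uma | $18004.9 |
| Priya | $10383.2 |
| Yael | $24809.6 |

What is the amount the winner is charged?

$27305.9

Highest bid: Elif at $31453.7, so Elif wins.
Second-highest bid: Jun at $27305.9 — that is the price the winner pays.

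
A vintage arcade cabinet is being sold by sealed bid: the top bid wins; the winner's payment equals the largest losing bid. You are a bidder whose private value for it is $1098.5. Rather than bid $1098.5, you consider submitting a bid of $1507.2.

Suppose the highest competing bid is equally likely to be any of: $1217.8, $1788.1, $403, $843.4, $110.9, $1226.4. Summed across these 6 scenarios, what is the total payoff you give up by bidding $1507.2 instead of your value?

$247.2

The deviation costs you only when the competing bid falls strictly between $1098.5 and $1507.2; elsewhere both bids give the same outcome.
$1217.8: truthful payoff $0, deviation payoff −$119.3 → loss $119.3.
$1788.1: outcomes coincide → loss $0.
$403: outcomes coincide → loss $0.
$843.4: outcomes coincide → loss $0.
$110.9: outcomes coincide → loss $0.
$1226.4: truthful payoff $0, deviation payoff −$127.9 → loss $127.9.
Total loss = $119.3 + $127.9 = $247.2.
In a second-price auction your bid sets only whether you win, not what you pay, so bidding your true value is weakly dominant.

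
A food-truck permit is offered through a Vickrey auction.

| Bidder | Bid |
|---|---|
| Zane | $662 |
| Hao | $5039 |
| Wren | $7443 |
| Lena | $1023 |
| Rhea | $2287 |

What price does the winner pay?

$5039

Highest bid: Wren at $7443, so Wren wins.
Second-highest bid: Hao at $5039 — that is the price the winner pays.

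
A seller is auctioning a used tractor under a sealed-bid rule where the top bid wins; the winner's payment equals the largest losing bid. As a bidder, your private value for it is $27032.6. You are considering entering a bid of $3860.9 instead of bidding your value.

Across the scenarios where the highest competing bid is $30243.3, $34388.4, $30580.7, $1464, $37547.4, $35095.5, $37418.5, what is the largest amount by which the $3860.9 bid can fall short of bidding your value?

$0

$30243.3: same outcome either way → loss $0.
$34388.4: same outcome either way → loss $0.
$30580.7: same outcome either way → loss $0.
$1464: same outcome either way → loss $0.
$37547.4: same outcome either way → loss $0.
$35095.5: same outcome either way → loss $0.
$37418.5: same outcome either way → loss $0.
Maximum loss: $0.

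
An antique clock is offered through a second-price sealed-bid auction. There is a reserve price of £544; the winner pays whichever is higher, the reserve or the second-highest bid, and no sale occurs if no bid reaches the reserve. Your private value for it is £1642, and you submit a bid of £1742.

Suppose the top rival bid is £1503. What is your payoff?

Your bid £1742 is the highest and exceeds the reserve.
Price = max(second-highest bid, reserve) = max(£1503, £544) = £1503.
Payoff = £1642 − £1503 = £139.

£139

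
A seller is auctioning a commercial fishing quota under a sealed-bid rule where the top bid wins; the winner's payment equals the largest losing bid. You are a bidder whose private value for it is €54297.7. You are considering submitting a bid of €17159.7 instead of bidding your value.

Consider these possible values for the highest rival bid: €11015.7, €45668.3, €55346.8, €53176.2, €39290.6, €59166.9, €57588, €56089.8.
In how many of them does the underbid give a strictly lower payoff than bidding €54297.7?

3

The deviation hurts exactly when the highest competing bid lies strictly between €17159.7 and €54297.7 — underbidding then forfeits a profitable win.
€11015.7: below both → same outcome either way.
€45668.3: inside the interval → strictly worse (loss €8629.4).
€55346.8: above both → same outcome either way.
€53176.2: inside the interval → strictly worse (loss €1121.5).
€39290.6: inside the interval → strictly worse (loss €15007.1).
€59166.9: above both → same outcome either way.
€57588: above both → same outcome either way.
€56089.8: above both → same outcome either way.
Count: 3.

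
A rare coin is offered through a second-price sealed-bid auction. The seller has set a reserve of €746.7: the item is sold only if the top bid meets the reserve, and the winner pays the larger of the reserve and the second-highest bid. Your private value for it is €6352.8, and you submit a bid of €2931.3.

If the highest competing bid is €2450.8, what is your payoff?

Your bid €2931.3 is the highest and exceeds the reserve.
Price = max(second-highest bid, reserve) = max(€2450.8, €746.7) = €2450.8.
Payoff = €6352.8 − €2450.8 = €3902.

€3902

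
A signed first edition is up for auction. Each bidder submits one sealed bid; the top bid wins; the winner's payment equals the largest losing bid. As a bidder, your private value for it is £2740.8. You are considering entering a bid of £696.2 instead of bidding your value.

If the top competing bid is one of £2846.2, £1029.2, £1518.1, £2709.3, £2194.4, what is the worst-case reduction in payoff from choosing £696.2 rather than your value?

£2846.2: same outcome either way → loss £0.
£1029.2: truthful gives £1711.6, deviation gives £0 → loss £1711.6.
£1518.1: truthful gives £1222.7, deviation gives £0 → loss £1222.7.
£2709.3: truthful gives £31.5, deviation gives £0 → loss £31.5.
£2194.4: truthful gives £546.4, deviation gives £0 → loss £546.4.
Maximum loss: £1711.6.

£1711.6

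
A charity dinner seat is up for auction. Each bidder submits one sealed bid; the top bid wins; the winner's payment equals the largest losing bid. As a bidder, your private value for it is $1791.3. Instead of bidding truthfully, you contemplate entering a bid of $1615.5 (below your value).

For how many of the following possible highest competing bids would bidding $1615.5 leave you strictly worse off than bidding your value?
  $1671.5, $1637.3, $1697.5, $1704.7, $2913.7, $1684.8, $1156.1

The deviation hurts exactly when the highest competing bid lies strictly between $1615.5 and $1791.3 — underbidding then forfeits a profitable win.
$1671.5: inside the interval → strictly worse (loss $119.8).
$1637.3: inside the interval → strictly worse (loss $154).
$1697.5: inside the interval → strictly worse (loss $93.8).
$1704.7: inside the interval → strictly worse (loss $86.6).
$2913.7: above both → same outcome either way.
$1684.8: inside the interval → strictly worse (loss $106.5).
$1156.1: below both → same outcome either way.
Count: 5.

5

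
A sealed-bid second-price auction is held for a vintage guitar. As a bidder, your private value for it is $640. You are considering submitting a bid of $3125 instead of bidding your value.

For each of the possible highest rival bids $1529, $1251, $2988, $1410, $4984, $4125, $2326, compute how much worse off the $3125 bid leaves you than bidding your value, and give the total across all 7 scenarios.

$6304

The deviation costs you only when the competing bid falls strictly between $640 and $3125; elsewhere both bids give the same outcome.
$1529: truthful payoff $0, deviation payoff −$889 → loss $889.
$1251: truthful payoff $0, deviation payoff −$611 → loss $611.
$2988: truthful payoff $0, deviation payoff −$2348 → loss $2348.
$1410: truthful payoff $0, deviation payoff −$770 → loss $770.
$4984: outcomes coincide → loss $0.
$4125: outcomes coincide → loss $0.
$2326: truthful payoff $0, deviation payoff −$1686 → loss $1686.
Total loss = $889 + $611 + $2348 + $770 + $1686 = $6304.
Because the price is fixed by the runner-up's bid, deviating from your value can only change a good outcome into a bad one — never the reverse.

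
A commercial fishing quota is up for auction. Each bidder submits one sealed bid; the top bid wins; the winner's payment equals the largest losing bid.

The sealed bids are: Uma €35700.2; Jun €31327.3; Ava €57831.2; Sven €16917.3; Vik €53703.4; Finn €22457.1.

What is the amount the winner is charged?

Highest bid: Ava at €57831.2, so Ava wins.
Second-highest bid: Vik at €53703.4 — that is the price the winner pays.

€53703.4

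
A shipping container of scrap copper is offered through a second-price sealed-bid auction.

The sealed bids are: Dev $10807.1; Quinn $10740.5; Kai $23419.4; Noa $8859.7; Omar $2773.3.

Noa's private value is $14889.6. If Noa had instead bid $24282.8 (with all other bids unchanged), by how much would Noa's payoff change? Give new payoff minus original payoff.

The highest bid among the other bidders is $23419.4; Noa's bid doesn't change that.
Original bid $8859.7: Noa is not highest (top rival bid is $23419.4); payoff $0.
Alternative bid $24282.8: Noa is highest, pays the top rival bid $23419.4; payoff $14889.6 − $23419.4 = −$8529.8.
Change in payoff = −$8529.8 − ($0) = −$8529.8.

−$8529.8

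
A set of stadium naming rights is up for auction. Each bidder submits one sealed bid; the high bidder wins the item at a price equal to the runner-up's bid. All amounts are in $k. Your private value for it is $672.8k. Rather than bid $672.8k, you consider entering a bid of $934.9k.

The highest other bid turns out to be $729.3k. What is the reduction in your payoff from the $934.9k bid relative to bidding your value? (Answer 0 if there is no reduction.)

$56.5k

Bidding your value $672.8k: you lose (since $672.8k < $729.3k). Payoff $0k.
Bidding $934.9k: you win and pay $729.3k. Payoff $672.8k − $729.3k = −$56.5k.
The competing bid $729.3k lies between your value and your inflated bid, so overbidding wins an item priced above your value.
Loss from deviating = $0k − (−$56.5k) = $56.5k.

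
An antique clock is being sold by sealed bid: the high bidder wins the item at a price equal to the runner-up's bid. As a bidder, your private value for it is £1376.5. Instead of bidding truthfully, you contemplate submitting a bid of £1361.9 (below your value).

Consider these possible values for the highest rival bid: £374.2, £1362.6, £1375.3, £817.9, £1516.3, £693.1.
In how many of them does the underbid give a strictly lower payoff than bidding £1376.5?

The deviation hurts exactly when the highest competing bid lies strictly between £1361.9 and £1376.5 — underbidding then forfeits a profitable win.
£374.2: below both → same outcome either way.
£1362.6: inside the interval → strictly worse (loss £13.9).
£1375.3: inside the interval → strictly worse (loss £1.2).
£817.9: below both → same outcome either way.
£1516.3: above both → same outcome either way.
£693.1: below both → same outcome either way.
Count: 2.

2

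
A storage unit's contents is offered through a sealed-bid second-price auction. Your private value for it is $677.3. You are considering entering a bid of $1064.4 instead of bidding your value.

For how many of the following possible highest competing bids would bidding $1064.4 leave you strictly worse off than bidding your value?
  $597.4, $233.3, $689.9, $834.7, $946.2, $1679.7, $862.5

The deviation hurts exactly when the highest competing bid lies strictly between $677.3 and $1064.4 — overbidding then wins at a price above your value.
$597.4: below both → same outcome either way.
$233.3: below both → same outcome either way.
$689.9: inside the interval → strictly worse (loss $12.6).
$834.7: inside the interval → strictly worse (loss $157.4).
$946.2: inside the interval → strictly worse (loss $268.9).
$1679.7: above both → same outcome either way.
$862.5: inside the interval → strictly worse (loss $185.2).
Count: 4.

4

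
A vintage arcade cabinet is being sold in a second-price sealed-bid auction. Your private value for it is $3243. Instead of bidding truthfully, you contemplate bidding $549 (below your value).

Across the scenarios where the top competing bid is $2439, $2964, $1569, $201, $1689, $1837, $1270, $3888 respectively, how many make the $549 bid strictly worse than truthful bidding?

The deviation hurts exactly when the highest competing bid lies strictly between $549 and $3243 — underbidding then forfeits a profitable win.
$2439: inside the interval → strictly worse (loss $804).
$2964: inside the interval → strictly worse (loss $279).
$1569: inside the interval → strictly worse (loss $1674).
$201: below both → same outcome either way.
$1689: inside the interval → strictly worse (loss $1554).
$1837: inside the interval → strictly worse (loss $1406).
$1270: inside the interval → strictly worse (loss $1973).
$3888: above both → same outcome either way.
Count: 6.

6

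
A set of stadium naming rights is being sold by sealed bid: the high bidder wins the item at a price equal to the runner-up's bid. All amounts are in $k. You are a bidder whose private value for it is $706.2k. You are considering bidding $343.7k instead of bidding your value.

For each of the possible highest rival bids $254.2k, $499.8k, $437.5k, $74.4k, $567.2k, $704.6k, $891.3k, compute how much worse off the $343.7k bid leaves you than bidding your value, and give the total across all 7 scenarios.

$615.7k

The deviation costs you only when the competing bid falls strictly between $343.7k and $706.2k; elsewhere both bids give the same outcome.
$254.2k: outcomes coincide → loss $0k.
$499.8k: truthful payoff $206.4k, deviation payoff $0k → loss $206.4k.
$437.5k: truthful payoff $268.7k, deviation payoff $0k → loss $268.7k.
$74.4k: outcomes coincide → loss $0k.
$567.2k: truthful payoff $139k, deviation payoff $0k → loss $139k.
$704.6k: truthful payoff $1.6k, deviation payoff $0k → loss $1.6k.
$891.3k: outcomes coincide → loss $0k.
Total loss = $206.4k + $268.7k + $139k + $1.6k = $615.7k.
In a second-price auction your bid sets only whether you win, not what you pay, so bidding your true value is weakly dominant.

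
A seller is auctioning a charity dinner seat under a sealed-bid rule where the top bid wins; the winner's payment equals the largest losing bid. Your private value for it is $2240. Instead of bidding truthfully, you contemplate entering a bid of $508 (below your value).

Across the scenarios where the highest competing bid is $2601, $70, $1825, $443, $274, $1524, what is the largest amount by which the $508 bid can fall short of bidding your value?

$2601: same outcome either way → loss $0.
$70: same outcome either way → loss $0.
$1825: truthful gives $415, deviation gives $0 → loss $415.
$443: same outcome either way → loss $0.
$274: same outcome either way → loss $0.
$1524: truthful gives $716, deviation gives $0 → loss $716.
Maximum loss: $716.

$716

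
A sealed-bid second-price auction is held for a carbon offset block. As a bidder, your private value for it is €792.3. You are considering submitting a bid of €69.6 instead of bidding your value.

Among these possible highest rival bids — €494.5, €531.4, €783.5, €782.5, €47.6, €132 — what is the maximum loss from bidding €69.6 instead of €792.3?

€494.5: truthful gives €297.8, deviation gives €0 → loss €297.8.
€531.4: truthful gives €260.9, deviation gives €0 → loss €260.9.
€783.5: truthful gives €8.8, deviation gives €0 → loss €8.8.
€782.5: truthful gives €9.8, deviation gives €0 → loss €9.8.
€47.6: same outcome either way → loss €0.
€132: truthful gives €660.3, deviation gives €0 → loss €660.3.
Maximum loss: €660.3.

€660.3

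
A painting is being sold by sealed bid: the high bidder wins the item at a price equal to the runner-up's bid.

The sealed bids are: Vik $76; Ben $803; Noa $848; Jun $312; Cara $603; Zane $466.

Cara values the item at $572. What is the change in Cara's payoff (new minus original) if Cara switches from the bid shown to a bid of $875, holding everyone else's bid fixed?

−$276

The highest bid among the other bidders is $848; Cara's bid doesn't change that.
Original bid $603: Cara is not highest (top rival bid is $848); payoff $0.
Alternative bid $875: Cara is highest, pays the top rival bid $848; payoff $572 − $848 = −$276.
Change in payoff = −$276 − ($0) = −$276.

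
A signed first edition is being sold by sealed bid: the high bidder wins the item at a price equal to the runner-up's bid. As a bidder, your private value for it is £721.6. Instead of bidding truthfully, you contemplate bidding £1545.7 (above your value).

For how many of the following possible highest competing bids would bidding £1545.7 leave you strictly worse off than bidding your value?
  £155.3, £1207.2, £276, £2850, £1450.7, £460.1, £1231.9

3

The deviation hurts exactly when the highest competing bid lies strictly between £721.6 and £1545.7 — overbidding then wins at a price above your value.
£155.3: below both → same outcome either way.
£1207.2: inside the interval → strictly worse (loss £485.6).
£276: below both → same outcome either way.
£2850: above both → same outcome either way.
£1450.7: inside the interval → strictly worse (loss £729.1).
£460.1: below both → same outcome either way.
£1231.9: inside the interval → strictly worse (loss £510.3).
Count: 3.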